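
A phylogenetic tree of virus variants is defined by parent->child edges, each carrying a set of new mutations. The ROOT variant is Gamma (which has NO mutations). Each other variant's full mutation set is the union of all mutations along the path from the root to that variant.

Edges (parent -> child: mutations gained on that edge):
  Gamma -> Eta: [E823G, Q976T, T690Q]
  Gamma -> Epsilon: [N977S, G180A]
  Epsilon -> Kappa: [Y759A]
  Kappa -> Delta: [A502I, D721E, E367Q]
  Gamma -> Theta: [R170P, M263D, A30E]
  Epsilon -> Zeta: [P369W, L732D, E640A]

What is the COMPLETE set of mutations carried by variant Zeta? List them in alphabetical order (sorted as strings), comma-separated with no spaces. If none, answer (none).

Answer: E640A,G180A,L732D,N977S,P369W

Derivation:
At Gamma: gained [] -> total []
At Epsilon: gained ['N977S', 'G180A'] -> total ['G180A', 'N977S']
At Zeta: gained ['P369W', 'L732D', 'E640A'] -> total ['E640A', 'G180A', 'L732D', 'N977S', 'P369W']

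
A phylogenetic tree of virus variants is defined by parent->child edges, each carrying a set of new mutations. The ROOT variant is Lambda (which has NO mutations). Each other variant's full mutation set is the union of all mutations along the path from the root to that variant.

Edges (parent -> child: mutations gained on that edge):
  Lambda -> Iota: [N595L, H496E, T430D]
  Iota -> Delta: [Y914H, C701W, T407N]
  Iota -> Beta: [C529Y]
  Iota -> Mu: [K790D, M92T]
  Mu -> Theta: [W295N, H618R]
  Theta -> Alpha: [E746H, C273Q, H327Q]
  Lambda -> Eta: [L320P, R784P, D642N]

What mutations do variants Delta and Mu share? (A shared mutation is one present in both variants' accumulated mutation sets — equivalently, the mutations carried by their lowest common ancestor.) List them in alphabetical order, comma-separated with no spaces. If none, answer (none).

Answer: H496E,N595L,T430D

Derivation:
Accumulating mutations along path to Delta:
  At Lambda: gained [] -> total []
  At Iota: gained ['N595L', 'H496E', 'T430D'] -> total ['H496E', 'N595L', 'T430D']
  At Delta: gained ['Y914H', 'C701W', 'T407N'] -> total ['C701W', 'H496E', 'N595L', 'T407N', 'T430D', 'Y914H']
Mutations(Delta) = ['C701W', 'H496E', 'N595L', 'T407N', 'T430D', 'Y914H']
Accumulating mutations along path to Mu:
  At Lambda: gained [] -> total []
  At Iota: gained ['N595L', 'H496E', 'T430D'] -> total ['H496E', 'N595L', 'T430D']
  At Mu: gained ['K790D', 'M92T'] -> total ['H496E', 'K790D', 'M92T', 'N595L', 'T430D']
Mutations(Mu) = ['H496E', 'K790D', 'M92T', 'N595L', 'T430D']
Intersection: ['C701W', 'H496E', 'N595L', 'T407N', 'T430D', 'Y914H'] ∩ ['H496E', 'K790D', 'M92T', 'N595L', 'T430D'] = ['H496E', 'N595L', 'T430D']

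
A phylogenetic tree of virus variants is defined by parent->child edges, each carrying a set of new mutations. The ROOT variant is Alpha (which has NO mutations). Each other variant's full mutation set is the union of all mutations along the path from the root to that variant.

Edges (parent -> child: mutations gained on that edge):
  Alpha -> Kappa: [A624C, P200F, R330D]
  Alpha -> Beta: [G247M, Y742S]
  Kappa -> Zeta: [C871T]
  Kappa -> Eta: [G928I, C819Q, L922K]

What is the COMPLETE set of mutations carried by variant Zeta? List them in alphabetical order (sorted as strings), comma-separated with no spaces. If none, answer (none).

Answer: A624C,C871T,P200F,R330D

Derivation:
At Alpha: gained [] -> total []
At Kappa: gained ['A624C', 'P200F', 'R330D'] -> total ['A624C', 'P200F', 'R330D']
At Zeta: gained ['C871T'] -> total ['A624C', 'C871T', 'P200F', 'R330D']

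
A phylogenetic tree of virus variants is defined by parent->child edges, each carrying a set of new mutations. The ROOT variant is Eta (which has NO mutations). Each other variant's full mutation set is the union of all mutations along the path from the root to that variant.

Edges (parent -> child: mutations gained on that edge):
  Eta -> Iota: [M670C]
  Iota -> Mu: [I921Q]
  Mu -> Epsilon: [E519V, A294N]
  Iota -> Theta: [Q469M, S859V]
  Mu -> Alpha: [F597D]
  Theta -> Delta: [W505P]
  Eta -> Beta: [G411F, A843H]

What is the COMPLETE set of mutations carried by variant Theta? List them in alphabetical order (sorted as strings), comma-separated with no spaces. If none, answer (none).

At Eta: gained [] -> total []
At Iota: gained ['M670C'] -> total ['M670C']
At Theta: gained ['Q469M', 'S859V'] -> total ['M670C', 'Q469M', 'S859V']

Answer: M670C,Q469M,S859V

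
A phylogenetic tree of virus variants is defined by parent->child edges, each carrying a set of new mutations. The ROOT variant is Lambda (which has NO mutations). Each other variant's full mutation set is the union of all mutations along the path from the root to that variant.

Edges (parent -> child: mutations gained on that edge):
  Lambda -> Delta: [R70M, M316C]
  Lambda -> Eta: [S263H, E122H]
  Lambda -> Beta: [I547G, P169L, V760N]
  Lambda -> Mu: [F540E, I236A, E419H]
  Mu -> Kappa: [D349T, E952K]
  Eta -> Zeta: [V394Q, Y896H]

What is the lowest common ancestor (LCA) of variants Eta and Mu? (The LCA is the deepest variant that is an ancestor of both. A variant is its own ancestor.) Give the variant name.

Answer: Lambda

Derivation:
Path from root to Eta: Lambda -> Eta
  ancestors of Eta: {Lambda, Eta}
Path from root to Mu: Lambda -> Mu
  ancestors of Mu: {Lambda, Mu}
Common ancestors: {Lambda}
Walk up from Mu: Mu (not in ancestors of Eta), Lambda (in ancestors of Eta)
Deepest common ancestor (LCA) = Lambda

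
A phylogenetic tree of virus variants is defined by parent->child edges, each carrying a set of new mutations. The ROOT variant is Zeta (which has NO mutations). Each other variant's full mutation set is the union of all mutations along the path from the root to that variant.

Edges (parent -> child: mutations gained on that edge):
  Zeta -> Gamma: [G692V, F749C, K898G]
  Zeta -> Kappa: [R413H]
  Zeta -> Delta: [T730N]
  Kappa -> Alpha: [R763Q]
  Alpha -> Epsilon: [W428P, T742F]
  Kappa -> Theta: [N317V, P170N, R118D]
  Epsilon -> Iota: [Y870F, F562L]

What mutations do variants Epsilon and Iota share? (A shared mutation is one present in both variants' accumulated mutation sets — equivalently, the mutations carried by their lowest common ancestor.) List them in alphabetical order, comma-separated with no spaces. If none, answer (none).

Accumulating mutations along path to Epsilon:
  At Zeta: gained [] -> total []
  At Kappa: gained ['R413H'] -> total ['R413H']
  At Alpha: gained ['R763Q'] -> total ['R413H', 'R763Q']
  At Epsilon: gained ['W428P', 'T742F'] -> total ['R413H', 'R763Q', 'T742F', 'W428P']
Mutations(Epsilon) = ['R413H', 'R763Q', 'T742F', 'W428P']
Accumulating mutations along path to Iota:
  At Zeta: gained [] -> total []
  At Kappa: gained ['R413H'] -> total ['R413H']
  At Alpha: gained ['R763Q'] -> total ['R413H', 'R763Q']
  At Epsilon: gained ['W428P', 'T742F'] -> total ['R413H', 'R763Q', 'T742F', 'W428P']
  At Iota: gained ['Y870F', 'F562L'] -> total ['F562L', 'R413H', 'R763Q', 'T742F', 'W428P', 'Y870F']
Mutations(Iota) = ['F562L', 'R413H', 'R763Q', 'T742F', 'W428P', 'Y870F']
Intersection: ['R413H', 'R763Q', 'T742F', 'W428P'] ∩ ['F562L', 'R413H', 'R763Q', 'T742F', 'W428P', 'Y870F'] = ['R413H', 'R763Q', 'T742F', 'W428P']

Answer: R413H,R763Q,T742F,W428P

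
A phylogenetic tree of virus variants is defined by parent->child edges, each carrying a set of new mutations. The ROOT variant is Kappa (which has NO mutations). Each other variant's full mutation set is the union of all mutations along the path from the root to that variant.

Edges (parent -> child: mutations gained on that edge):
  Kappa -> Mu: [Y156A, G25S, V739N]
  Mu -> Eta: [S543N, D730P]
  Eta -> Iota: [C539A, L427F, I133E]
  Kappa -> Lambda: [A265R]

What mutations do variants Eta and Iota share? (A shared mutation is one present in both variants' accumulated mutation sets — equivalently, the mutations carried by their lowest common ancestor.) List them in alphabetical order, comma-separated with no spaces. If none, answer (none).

Answer: D730P,G25S,S543N,V739N,Y156A

Derivation:
Accumulating mutations along path to Eta:
  At Kappa: gained [] -> total []
  At Mu: gained ['Y156A', 'G25S', 'V739N'] -> total ['G25S', 'V739N', 'Y156A']
  At Eta: gained ['S543N', 'D730P'] -> total ['D730P', 'G25S', 'S543N', 'V739N', 'Y156A']
Mutations(Eta) = ['D730P', 'G25S', 'S543N', 'V739N', 'Y156A']
Accumulating mutations along path to Iota:
  At Kappa: gained [] -> total []
  At Mu: gained ['Y156A', 'G25S', 'V739N'] -> total ['G25S', 'V739N', 'Y156A']
  At Eta: gained ['S543N', 'D730P'] -> total ['D730P', 'G25S', 'S543N', 'V739N', 'Y156A']
  At Iota: gained ['C539A', 'L427F', 'I133E'] -> total ['C539A', 'D730P', 'G25S', 'I133E', 'L427F', 'S543N', 'V739N', 'Y156A']
Mutations(Iota) = ['C539A', 'D730P', 'G25S', 'I133E', 'L427F', 'S543N', 'V739N', 'Y156A']
Intersection: ['D730P', 'G25S', 'S543N', 'V739N', 'Y156A'] ∩ ['C539A', 'D730P', 'G25S', 'I133E', 'L427F', 'S543N', 'V739N', 'Y156A'] = ['D730P', 'G25S', 'S543N', 'V739N', 'Y156A']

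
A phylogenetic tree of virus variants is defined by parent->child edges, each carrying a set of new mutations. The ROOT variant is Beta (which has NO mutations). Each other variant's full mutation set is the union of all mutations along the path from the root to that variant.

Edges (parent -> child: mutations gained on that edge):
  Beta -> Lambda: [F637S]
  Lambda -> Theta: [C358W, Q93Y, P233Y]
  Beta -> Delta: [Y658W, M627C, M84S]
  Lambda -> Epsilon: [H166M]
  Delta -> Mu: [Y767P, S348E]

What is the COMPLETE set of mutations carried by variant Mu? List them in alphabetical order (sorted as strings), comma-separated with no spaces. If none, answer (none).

Answer: M627C,M84S,S348E,Y658W,Y767P

Derivation:
At Beta: gained [] -> total []
At Delta: gained ['Y658W', 'M627C', 'M84S'] -> total ['M627C', 'M84S', 'Y658W']
At Mu: gained ['Y767P', 'S348E'] -> total ['M627C', 'M84S', 'S348E', 'Y658W', 'Y767P']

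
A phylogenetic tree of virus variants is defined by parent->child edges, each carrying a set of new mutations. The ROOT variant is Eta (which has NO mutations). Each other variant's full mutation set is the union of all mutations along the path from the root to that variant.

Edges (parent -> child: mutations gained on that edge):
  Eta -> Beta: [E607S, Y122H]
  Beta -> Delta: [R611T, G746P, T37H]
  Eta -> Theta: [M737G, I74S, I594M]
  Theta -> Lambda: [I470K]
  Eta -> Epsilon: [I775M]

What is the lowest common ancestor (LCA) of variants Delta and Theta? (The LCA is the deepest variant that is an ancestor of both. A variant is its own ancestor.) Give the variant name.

Answer: Eta

Derivation:
Path from root to Delta: Eta -> Beta -> Delta
  ancestors of Delta: {Eta, Beta, Delta}
Path from root to Theta: Eta -> Theta
  ancestors of Theta: {Eta, Theta}
Common ancestors: {Eta}
Walk up from Theta: Theta (not in ancestors of Delta), Eta (in ancestors of Delta)
Deepest common ancestor (LCA) = Eta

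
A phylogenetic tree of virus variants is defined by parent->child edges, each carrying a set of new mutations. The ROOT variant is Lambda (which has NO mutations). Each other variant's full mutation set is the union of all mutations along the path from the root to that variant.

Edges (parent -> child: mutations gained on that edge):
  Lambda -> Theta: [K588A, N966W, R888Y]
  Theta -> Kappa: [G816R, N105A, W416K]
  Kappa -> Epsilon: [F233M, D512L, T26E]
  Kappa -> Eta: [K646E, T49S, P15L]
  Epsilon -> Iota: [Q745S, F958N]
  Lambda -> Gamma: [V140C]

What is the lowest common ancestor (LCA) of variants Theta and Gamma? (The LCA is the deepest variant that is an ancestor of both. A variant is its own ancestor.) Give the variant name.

Answer: Lambda

Derivation:
Path from root to Theta: Lambda -> Theta
  ancestors of Theta: {Lambda, Theta}
Path from root to Gamma: Lambda -> Gamma
  ancestors of Gamma: {Lambda, Gamma}
Common ancestors: {Lambda}
Walk up from Gamma: Gamma (not in ancestors of Theta), Lambda (in ancestors of Theta)
Deepest common ancestor (LCA) = Lambda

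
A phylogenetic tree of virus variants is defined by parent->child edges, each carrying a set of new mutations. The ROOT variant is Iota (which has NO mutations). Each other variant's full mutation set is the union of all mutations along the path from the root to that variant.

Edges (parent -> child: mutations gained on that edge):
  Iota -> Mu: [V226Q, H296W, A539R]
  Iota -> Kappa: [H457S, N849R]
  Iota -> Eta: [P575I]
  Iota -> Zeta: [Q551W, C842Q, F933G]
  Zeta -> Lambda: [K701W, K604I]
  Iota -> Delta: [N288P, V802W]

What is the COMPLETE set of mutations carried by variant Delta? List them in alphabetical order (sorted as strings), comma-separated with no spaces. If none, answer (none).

At Iota: gained [] -> total []
At Delta: gained ['N288P', 'V802W'] -> total ['N288P', 'V802W']

Answer: N288P,V802W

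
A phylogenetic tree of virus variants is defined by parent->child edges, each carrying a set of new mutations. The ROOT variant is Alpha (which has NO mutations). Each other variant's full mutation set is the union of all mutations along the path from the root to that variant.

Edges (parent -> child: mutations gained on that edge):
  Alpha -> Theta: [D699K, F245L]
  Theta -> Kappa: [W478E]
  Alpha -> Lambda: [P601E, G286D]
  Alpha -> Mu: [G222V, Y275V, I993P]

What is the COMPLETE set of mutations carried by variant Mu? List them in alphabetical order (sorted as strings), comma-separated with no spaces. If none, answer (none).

Answer: G222V,I993P,Y275V

Derivation:
At Alpha: gained [] -> total []
At Mu: gained ['G222V', 'Y275V', 'I993P'] -> total ['G222V', 'I993P', 'Y275V']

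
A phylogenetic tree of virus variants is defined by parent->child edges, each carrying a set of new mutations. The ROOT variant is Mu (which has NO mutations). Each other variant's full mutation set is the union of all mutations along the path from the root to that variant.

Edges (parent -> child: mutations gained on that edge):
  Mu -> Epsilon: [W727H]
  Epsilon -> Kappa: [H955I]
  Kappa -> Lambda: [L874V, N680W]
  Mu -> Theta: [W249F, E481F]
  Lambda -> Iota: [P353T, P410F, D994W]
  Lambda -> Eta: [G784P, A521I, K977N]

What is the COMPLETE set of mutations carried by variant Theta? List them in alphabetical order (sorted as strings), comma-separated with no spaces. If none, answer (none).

At Mu: gained [] -> total []
At Theta: gained ['W249F', 'E481F'] -> total ['E481F', 'W249F']

Answer: E481F,W249F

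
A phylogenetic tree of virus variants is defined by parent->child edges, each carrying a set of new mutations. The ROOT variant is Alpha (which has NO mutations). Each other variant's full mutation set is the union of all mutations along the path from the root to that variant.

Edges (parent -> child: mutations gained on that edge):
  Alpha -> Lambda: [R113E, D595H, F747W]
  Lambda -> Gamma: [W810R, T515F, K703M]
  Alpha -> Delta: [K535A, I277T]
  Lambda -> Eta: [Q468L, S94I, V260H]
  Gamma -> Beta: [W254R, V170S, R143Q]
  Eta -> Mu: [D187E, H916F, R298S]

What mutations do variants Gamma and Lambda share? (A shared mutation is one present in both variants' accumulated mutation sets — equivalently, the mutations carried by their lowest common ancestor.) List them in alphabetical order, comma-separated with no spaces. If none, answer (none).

Accumulating mutations along path to Gamma:
  At Alpha: gained [] -> total []
  At Lambda: gained ['R113E', 'D595H', 'F747W'] -> total ['D595H', 'F747W', 'R113E']
  At Gamma: gained ['W810R', 'T515F', 'K703M'] -> total ['D595H', 'F747W', 'K703M', 'R113E', 'T515F', 'W810R']
Mutations(Gamma) = ['D595H', 'F747W', 'K703M', 'R113E', 'T515F', 'W810R']
Accumulating mutations along path to Lambda:
  At Alpha: gained [] -> total []
  At Lambda: gained ['R113E', 'D595H', 'F747W'] -> total ['D595H', 'F747W', 'R113E']
Mutations(Lambda) = ['D595H', 'F747W', 'R113E']
Intersection: ['D595H', 'F747W', 'K703M', 'R113E', 'T515F', 'W810R'] ∩ ['D595H', 'F747W', 'R113E'] = ['D595H', 'F747W', 'R113E']

Answer: D595H,F747W,R113E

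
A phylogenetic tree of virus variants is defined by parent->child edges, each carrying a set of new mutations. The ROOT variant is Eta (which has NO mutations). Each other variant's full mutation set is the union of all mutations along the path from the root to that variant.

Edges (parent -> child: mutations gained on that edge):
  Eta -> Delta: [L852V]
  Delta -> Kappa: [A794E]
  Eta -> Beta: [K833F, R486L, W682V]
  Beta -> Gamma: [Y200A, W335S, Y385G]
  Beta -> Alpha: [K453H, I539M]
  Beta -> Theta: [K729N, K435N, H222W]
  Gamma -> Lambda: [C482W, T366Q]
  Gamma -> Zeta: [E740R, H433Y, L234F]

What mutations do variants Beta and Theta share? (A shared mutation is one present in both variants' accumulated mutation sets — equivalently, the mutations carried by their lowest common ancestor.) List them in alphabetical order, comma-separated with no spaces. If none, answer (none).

Answer: K833F,R486L,W682V

Derivation:
Accumulating mutations along path to Beta:
  At Eta: gained [] -> total []
  At Beta: gained ['K833F', 'R486L', 'W682V'] -> total ['K833F', 'R486L', 'W682V']
Mutations(Beta) = ['K833F', 'R486L', 'W682V']
Accumulating mutations along path to Theta:
  At Eta: gained [] -> total []
  At Beta: gained ['K833F', 'R486L', 'W682V'] -> total ['K833F', 'R486L', 'W682V']
  At Theta: gained ['K729N', 'K435N', 'H222W'] -> total ['H222W', 'K435N', 'K729N', 'K833F', 'R486L', 'W682V']
Mutations(Theta) = ['H222W', 'K435N', 'K729N', 'K833F', 'R486L', 'W682V']
Intersection: ['K833F', 'R486L', 'W682V'] ∩ ['H222W', 'K435N', 'K729N', 'K833F', 'R486L', 'W682V'] = ['K833F', 'R486L', 'W682V']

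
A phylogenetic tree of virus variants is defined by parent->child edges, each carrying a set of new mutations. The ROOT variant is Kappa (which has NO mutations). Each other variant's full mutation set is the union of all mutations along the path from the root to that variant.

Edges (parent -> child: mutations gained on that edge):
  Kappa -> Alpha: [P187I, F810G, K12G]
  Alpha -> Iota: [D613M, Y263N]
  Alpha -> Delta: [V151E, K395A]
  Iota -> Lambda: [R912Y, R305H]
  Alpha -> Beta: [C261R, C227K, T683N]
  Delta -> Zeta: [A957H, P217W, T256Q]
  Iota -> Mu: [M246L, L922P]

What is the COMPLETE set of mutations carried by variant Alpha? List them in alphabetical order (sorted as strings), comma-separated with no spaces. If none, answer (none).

Answer: F810G,K12G,P187I

Derivation:
At Kappa: gained [] -> total []
At Alpha: gained ['P187I', 'F810G', 'K12G'] -> total ['F810G', 'K12G', 'P187I']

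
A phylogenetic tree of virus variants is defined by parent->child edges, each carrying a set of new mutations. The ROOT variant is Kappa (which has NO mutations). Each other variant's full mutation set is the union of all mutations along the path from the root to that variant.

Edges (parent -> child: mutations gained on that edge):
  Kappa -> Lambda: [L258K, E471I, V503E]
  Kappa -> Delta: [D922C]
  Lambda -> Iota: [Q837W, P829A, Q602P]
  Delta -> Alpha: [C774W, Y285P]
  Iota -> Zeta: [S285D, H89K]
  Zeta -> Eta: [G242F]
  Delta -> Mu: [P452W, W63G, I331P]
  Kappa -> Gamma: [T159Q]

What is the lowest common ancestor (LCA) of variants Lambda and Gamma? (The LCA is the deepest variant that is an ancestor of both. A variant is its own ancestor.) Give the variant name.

Path from root to Lambda: Kappa -> Lambda
  ancestors of Lambda: {Kappa, Lambda}
Path from root to Gamma: Kappa -> Gamma
  ancestors of Gamma: {Kappa, Gamma}
Common ancestors: {Kappa}
Walk up from Gamma: Gamma (not in ancestors of Lambda), Kappa (in ancestors of Lambda)
Deepest common ancestor (LCA) = Kappa

Answer: Kappa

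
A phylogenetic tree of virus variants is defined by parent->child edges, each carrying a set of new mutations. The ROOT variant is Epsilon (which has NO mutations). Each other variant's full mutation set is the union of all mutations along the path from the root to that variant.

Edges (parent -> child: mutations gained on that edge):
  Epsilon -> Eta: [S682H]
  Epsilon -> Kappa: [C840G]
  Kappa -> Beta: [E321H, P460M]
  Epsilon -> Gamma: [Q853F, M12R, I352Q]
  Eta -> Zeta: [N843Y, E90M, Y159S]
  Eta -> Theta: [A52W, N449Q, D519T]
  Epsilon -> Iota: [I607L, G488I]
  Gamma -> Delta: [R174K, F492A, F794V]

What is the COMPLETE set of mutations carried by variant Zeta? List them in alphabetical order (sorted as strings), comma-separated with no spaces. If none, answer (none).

At Epsilon: gained [] -> total []
At Eta: gained ['S682H'] -> total ['S682H']
At Zeta: gained ['N843Y', 'E90M', 'Y159S'] -> total ['E90M', 'N843Y', 'S682H', 'Y159S']

Answer: E90M,N843Y,S682H,Y159S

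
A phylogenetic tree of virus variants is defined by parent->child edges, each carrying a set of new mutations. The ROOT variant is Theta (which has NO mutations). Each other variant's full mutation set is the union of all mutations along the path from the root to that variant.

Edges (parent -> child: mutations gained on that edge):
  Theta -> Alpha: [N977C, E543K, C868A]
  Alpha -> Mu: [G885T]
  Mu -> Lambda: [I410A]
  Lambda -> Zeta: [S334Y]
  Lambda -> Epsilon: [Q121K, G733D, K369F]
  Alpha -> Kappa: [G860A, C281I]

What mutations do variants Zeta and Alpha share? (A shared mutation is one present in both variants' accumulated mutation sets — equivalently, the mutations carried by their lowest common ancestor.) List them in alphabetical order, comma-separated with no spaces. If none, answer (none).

Accumulating mutations along path to Zeta:
  At Theta: gained [] -> total []
  At Alpha: gained ['N977C', 'E543K', 'C868A'] -> total ['C868A', 'E543K', 'N977C']
  At Mu: gained ['G885T'] -> total ['C868A', 'E543K', 'G885T', 'N977C']
  At Lambda: gained ['I410A'] -> total ['C868A', 'E543K', 'G885T', 'I410A', 'N977C']
  At Zeta: gained ['S334Y'] -> total ['C868A', 'E543K', 'G885T', 'I410A', 'N977C', 'S334Y']
Mutations(Zeta) = ['C868A', 'E543K', 'G885T', 'I410A', 'N977C', 'S334Y']
Accumulating mutations along path to Alpha:
  At Theta: gained [] -> total []
  At Alpha: gained ['N977C', 'E543K', 'C868A'] -> total ['C868A', 'E543K', 'N977C']
Mutations(Alpha) = ['C868A', 'E543K', 'N977C']
Intersection: ['C868A', 'E543K', 'G885T', 'I410A', 'N977C', 'S334Y'] ∩ ['C868A', 'E543K', 'N977C'] = ['C868A', 'E543K', 'N977C']

Answer: C868A,E543K,N977C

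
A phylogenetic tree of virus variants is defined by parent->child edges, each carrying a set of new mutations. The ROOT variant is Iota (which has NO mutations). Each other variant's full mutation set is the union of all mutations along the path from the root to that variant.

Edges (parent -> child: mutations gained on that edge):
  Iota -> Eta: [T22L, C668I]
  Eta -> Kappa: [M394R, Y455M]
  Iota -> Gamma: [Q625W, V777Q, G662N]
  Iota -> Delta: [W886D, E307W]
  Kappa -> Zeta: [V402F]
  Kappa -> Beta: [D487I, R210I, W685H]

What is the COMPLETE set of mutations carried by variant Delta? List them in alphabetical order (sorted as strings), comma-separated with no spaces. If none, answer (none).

Answer: E307W,W886D

Derivation:
At Iota: gained [] -> total []
At Delta: gained ['W886D', 'E307W'] -> total ['E307W', 'W886D']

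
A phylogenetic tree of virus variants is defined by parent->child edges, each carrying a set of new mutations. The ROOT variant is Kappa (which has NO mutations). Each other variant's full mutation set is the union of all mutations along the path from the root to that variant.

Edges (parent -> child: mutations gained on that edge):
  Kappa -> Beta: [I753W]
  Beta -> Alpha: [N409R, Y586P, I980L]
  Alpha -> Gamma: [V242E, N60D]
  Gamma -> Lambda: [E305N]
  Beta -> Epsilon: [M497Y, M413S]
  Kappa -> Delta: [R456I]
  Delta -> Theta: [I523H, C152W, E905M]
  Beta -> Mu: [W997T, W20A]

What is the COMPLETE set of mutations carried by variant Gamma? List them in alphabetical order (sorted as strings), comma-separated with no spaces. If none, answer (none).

Answer: I753W,I980L,N409R,N60D,V242E,Y586P

Derivation:
At Kappa: gained [] -> total []
At Beta: gained ['I753W'] -> total ['I753W']
At Alpha: gained ['N409R', 'Y586P', 'I980L'] -> total ['I753W', 'I980L', 'N409R', 'Y586P']
At Gamma: gained ['V242E', 'N60D'] -> total ['I753W', 'I980L', 'N409R', 'N60D', 'V242E', 'Y586P']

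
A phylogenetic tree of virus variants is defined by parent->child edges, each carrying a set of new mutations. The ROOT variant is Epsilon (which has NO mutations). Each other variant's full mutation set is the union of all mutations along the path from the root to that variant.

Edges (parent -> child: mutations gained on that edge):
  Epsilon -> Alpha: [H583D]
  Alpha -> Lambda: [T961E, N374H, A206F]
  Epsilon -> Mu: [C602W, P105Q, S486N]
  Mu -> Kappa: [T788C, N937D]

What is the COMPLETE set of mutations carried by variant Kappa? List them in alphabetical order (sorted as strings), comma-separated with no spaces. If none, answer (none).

Answer: C602W,N937D,P105Q,S486N,T788C

Derivation:
At Epsilon: gained [] -> total []
At Mu: gained ['C602W', 'P105Q', 'S486N'] -> total ['C602W', 'P105Q', 'S486N']
At Kappa: gained ['T788C', 'N937D'] -> total ['C602W', 'N937D', 'P105Q', 'S486N', 'T788C']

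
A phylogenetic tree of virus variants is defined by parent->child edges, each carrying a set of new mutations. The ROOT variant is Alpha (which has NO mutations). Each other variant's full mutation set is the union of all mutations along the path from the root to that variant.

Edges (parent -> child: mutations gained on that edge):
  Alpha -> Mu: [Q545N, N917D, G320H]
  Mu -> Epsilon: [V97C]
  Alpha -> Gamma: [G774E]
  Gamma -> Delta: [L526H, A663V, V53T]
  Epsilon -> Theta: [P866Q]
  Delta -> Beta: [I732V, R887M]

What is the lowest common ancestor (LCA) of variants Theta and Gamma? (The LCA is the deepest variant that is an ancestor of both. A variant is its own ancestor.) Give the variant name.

Path from root to Theta: Alpha -> Mu -> Epsilon -> Theta
  ancestors of Theta: {Alpha, Mu, Epsilon, Theta}
Path from root to Gamma: Alpha -> Gamma
  ancestors of Gamma: {Alpha, Gamma}
Common ancestors: {Alpha}
Walk up from Gamma: Gamma (not in ancestors of Theta), Alpha (in ancestors of Theta)
Deepest common ancestor (LCA) = Alpha

Answer: Alpha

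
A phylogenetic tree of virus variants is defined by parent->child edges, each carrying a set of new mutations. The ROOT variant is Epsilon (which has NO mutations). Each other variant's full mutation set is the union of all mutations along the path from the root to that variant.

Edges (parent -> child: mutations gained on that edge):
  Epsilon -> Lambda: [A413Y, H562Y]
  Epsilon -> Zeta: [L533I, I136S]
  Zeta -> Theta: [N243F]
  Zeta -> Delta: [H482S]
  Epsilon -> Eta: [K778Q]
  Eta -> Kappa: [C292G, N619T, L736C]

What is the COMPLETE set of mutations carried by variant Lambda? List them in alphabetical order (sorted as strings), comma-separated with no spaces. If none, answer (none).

Answer: A413Y,H562Y

Derivation:
At Epsilon: gained [] -> total []
At Lambda: gained ['A413Y', 'H562Y'] -> total ['A413Y', 'H562Y']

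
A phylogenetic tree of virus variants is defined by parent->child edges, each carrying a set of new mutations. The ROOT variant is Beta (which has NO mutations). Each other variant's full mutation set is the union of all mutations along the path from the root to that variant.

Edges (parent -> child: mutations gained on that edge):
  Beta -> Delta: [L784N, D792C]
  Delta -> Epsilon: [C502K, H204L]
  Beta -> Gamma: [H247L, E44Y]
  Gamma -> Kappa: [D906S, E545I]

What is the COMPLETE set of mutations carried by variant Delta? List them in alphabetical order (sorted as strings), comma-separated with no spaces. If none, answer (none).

Answer: D792C,L784N

Derivation:
At Beta: gained [] -> total []
At Delta: gained ['L784N', 'D792C'] -> total ['D792C', 'L784N']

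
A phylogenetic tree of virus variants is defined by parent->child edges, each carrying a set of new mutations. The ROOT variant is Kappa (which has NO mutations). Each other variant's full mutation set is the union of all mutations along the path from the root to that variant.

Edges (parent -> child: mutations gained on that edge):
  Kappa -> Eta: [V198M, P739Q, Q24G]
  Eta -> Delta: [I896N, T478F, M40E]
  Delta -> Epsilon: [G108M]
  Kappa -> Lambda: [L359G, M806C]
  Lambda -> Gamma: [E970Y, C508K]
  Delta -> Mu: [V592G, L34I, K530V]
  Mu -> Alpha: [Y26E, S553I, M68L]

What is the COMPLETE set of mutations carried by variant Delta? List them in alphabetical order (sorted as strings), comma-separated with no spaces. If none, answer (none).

At Kappa: gained [] -> total []
At Eta: gained ['V198M', 'P739Q', 'Q24G'] -> total ['P739Q', 'Q24G', 'V198M']
At Delta: gained ['I896N', 'T478F', 'M40E'] -> total ['I896N', 'M40E', 'P739Q', 'Q24G', 'T478F', 'V198M']

Answer: I896N,M40E,P739Q,Q24G,T478F,V198M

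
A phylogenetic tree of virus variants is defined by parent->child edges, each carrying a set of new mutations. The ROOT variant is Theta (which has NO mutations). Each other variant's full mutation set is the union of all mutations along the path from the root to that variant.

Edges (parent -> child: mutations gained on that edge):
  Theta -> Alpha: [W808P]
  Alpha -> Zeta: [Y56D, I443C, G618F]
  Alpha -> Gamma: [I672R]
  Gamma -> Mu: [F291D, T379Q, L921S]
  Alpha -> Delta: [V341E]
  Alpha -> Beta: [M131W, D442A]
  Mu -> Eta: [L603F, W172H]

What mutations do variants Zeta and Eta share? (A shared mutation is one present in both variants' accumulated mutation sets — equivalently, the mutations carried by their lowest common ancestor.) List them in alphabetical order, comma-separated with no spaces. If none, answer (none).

Answer: W808P

Derivation:
Accumulating mutations along path to Zeta:
  At Theta: gained [] -> total []
  At Alpha: gained ['W808P'] -> total ['W808P']
  At Zeta: gained ['Y56D', 'I443C', 'G618F'] -> total ['G618F', 'I443C', 'W808P', 'Y56D']
Mutations(Zeta) = ['G618F', 'I443C', 'W808P', 'Y56D']
Accumulating mutations along path to Eta:
  At Theta: gained [] -> total []
  At Alpha: gained ['W808P'] -> total ['W808P']
  At Gamma: gained ['I672R'] -> total ['I672R', 'W808P']
  At Mu: gained ['F291D', 'T379Q', 'L921S'] -> total ['F291D', 'I672R', 'L921S', 'T379Q', 'W808P']
  At Eta: gained ['L603F', 'W172H'] -> total ['F291D', 'I672R', 'L603F', 'L921S', 'T379Q', 'W172H', 'W808P']
Mutations(Eta) = ['F291D', 'I672R', 'L603F', 'L921S', 'T379Q', 'W172H', 'W808P']
Intersection: ['G618F', 'I443C', 'W808P', 'Y56D'] ∩ ['F291D', 'I672R', 'L603F', 'L921S', 'T379Q', 'W172H', 'W808P'] = ['W808P']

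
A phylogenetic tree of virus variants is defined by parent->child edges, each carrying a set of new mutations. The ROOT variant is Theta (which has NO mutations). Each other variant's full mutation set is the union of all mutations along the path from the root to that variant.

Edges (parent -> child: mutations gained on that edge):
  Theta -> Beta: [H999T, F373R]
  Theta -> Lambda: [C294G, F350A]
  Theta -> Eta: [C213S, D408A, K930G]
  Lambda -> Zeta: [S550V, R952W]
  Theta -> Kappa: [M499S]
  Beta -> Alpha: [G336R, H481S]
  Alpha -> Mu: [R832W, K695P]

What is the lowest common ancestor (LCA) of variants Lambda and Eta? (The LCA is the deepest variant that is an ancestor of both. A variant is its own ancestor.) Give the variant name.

Path from root to Lambda: Theta -> Lambda
  ancestors of Lambda: {Theta, Lambda}
Path from root to Eta: Theta -> Eta
  ancestors of Eta: {Theta, Eta}
Common ancestors: {Theta}
Walk up from Eta: Eta (not in ancestors of Lambda), Theta (in ancestors of Lambda)
Deepest common ancestor (LCA) = Theta

Answer: Theta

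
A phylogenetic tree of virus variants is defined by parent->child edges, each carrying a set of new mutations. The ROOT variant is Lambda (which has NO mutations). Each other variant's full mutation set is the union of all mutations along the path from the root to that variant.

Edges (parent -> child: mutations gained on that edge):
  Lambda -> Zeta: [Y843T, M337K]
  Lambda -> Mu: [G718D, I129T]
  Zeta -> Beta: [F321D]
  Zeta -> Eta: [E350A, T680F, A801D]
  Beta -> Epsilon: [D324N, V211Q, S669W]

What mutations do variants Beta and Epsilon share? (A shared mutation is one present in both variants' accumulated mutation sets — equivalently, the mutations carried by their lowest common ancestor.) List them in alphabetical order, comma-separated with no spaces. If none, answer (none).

Answer: F321D,M337K,Y843T

Derivation:
Accumulating mutations along path to Beta:
  At Lambda: gained [] -> total []
  At Zeta: gained ['Y843T', 'M337K'] -> total ['M337K', 'Y843T']
  At Beta: gained ['F321D'] -> total ['F321D', 'M337K', 'Y843T']
Mutations(Beta) = ['F321D', 'M337K', 'Y843T']
Accumulating mutations along path to Epsilon:
  At Lambda: gained [] -> total []
  At Zeta: gained ['Y843T', 'M337K'] -> total ['M337K', 'Y843T']
  At Beta: gained ['F321D'] -> total ['F321D', 'M337K', 'Y843T']
  At Epsilon: gained ['D324N', 'V211Q', 'S669W'] -> total ['D324N', 'F321D', 'M337K', 'S669W', 'V211Q', 'Y843T']
Mutations(Epsilon) = ['D324N', 'F321D', 'M337K', 'S669W', 'V211Q', 'Y843T']
Intersection: ['F321D', 'M337K', 'Y843T'] ∩ ['D324N', 'F321D', 'M337K', 'S669W', 'V211Q', 'Y843T'] = ['F321D', 'M337K', 'Y843T']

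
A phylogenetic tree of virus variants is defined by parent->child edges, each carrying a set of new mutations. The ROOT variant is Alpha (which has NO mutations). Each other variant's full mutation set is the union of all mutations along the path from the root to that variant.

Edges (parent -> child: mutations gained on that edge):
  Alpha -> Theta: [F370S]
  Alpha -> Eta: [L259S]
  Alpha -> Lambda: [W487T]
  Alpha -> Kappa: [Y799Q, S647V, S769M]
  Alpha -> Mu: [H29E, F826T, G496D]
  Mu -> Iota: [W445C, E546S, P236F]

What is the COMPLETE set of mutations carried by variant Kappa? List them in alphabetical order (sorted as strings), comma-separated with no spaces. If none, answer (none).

Answer: S647V,S769M,Y799Q

Derivation:
At Alpha: gained [] -> total []
At Kappa: gained ['Y799Q', 'S647V', 'S769M'] -> total ['S647V', 'S769M', 'Y799Q']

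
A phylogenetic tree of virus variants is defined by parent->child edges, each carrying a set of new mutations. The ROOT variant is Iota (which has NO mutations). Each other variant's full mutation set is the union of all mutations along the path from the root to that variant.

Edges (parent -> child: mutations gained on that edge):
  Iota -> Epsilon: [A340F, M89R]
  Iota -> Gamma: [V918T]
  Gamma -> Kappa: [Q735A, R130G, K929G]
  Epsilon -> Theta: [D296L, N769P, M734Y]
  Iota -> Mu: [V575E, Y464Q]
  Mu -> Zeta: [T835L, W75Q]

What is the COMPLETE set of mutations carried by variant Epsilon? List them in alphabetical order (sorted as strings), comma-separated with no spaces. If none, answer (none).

Answer: A340F,M89R

Derivation:
At Iota: gained [] -> total []
At Epsilon: gained ['A340F', 'M89R'] -> total ['A340F', 'M89R']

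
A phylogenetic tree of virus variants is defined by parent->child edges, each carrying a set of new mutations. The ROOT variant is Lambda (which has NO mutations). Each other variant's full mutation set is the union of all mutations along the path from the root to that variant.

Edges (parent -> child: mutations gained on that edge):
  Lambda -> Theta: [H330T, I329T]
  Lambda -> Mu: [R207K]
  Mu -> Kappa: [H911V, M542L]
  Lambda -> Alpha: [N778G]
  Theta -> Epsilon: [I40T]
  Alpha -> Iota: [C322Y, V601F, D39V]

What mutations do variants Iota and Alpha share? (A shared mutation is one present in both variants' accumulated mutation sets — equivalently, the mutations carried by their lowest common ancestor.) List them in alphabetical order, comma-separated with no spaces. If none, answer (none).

Answer: N778G

Derivation:
Accumulating mutations along path to Iota:
  At Lambda: gained [] -> total []
  At Alpha: gained ['N778G'] -> total ['N778G']
  At Iota: gained ['C322Y', 'V601F', 'D39V'] -> total ['C322Y', 'D39V', 'N778G', 'V601F']
Mutations(Iota) = ['C322Y', 'D39V', 'N778G', 'V601F']
Accumulating mutations along path to Alpha:
  At Lambda: gained [] -> total []
  At Alpha: gained ['N778G'] -> total ['N778G']
Mutations(Alpha) = ['N778G']
Intersection: ['C322Y', 'D39V', 'N778G', 'V601F'] ∩ ['N778G'] = ['N778G']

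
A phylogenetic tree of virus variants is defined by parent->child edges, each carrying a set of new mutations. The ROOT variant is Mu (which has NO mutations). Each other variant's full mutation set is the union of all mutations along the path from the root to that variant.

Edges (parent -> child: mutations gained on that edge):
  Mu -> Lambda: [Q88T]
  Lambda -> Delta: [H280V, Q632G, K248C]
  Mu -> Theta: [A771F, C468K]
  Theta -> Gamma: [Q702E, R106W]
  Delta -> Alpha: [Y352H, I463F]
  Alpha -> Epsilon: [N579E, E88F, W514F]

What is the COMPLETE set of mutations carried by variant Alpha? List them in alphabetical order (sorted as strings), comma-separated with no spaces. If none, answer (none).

Answer: H280V,I463F,K248C,Q632G,Q88T,Y352H

Derivation:
At Mu: gained [] -> total []
At Lambda: gained ['Q88T'] -> total ['Q88T']
At Delta: gained ['H280V', 'Q632G', 'K248C'] -> total ['H280V', 'K248C', 'Q632G', 'Q88T']
At Alpha: gained ['Y352H', 'I463F'] -> total ['H280V', 'I463F', 'K248C', 'Q632G', 'Q88T', 'Y352H']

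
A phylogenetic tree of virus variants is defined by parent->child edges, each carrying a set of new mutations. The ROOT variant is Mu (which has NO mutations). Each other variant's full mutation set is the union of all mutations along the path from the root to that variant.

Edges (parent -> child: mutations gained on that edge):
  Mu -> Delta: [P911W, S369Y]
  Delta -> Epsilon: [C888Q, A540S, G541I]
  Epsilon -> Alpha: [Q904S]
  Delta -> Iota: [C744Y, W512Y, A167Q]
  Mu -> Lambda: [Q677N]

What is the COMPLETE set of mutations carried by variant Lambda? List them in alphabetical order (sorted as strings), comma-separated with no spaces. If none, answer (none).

Answer: Q677N

Derivation:
At Mu: gained [] -> total []
At Lambda: gained ['Q677N'] -> total ['Q677N']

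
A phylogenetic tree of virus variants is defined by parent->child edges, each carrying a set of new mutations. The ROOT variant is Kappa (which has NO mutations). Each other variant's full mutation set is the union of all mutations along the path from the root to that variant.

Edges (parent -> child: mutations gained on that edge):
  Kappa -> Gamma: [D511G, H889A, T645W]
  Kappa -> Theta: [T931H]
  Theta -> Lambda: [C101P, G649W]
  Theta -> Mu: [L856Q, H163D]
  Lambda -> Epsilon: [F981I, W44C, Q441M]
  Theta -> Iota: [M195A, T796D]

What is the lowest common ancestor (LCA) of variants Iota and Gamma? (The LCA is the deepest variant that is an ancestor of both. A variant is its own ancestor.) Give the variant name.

Answer: Kappa

Derivation:
Path from root to Iota: Kappa -> Theta -> Iota
  ancestors of Iota: {Kappa, Theta, Iota}
Path from root to Gamma: Kappa -> Gamma
  ancestors of Gamma: {Kappa, Gamma}
Common ancestors: {Kappa}
Walk up from Gamma: Gamma (not in ancestors of Iota), Kappa (in ancestors of Iota)
Deepest common ancestor (LCA) = Kappa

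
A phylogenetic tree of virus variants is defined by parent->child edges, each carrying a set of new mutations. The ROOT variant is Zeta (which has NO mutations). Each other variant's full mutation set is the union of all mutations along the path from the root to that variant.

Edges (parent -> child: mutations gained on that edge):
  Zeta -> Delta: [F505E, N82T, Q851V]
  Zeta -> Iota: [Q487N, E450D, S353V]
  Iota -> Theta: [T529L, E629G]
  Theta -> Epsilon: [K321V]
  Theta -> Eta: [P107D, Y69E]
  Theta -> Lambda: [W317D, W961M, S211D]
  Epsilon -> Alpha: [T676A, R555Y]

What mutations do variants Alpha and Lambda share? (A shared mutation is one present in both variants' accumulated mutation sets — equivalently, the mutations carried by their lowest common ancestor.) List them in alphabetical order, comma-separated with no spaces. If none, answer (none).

Answer: E450D,E629G,Q487N,S353V,T529L

Derivation:
Accumulating mutations along path to Alpha:
  At Zeta: gained [] -> total []
  At Iota: gained ['Q487N', 'E450D', 'S353V'] -> total ['E450D', 'Q487N', 'S353V']
  At Theta: gained ['T529L', 'E629G'] -> total ['E450D', 'E629G', 'Q487N', 'S353V', 'T529L']
  At Epsilon: gained ['K321V'] -> total ['E450D', 'E629G', 'K321V', 'Q487N', 'S353V', 'T529L']
  At Alpha: gained ['T676A', 'R555Y'] -> total ['E450D', 'E629G', 'K321V', 'Q487N', 'R555Y', 'S353V', 'T529L', 'T676A']
Mutations(Alpha) = ['E450D', 'E629G', 'K321V', 'Q487N', 'R555Y', 'S353V', 'T529L', 'T676A']
Accumulating mutations along path to Lambda:
  At Zeta: gained [] -> total []
  At Iota: gained ['Q487N', 'E450D', 'S353V'] -> total ['E450D', 'Q487N', 'S353V']
  At Theta: gained ['T529L', 'E629G'] -> total ['E450D', 'E629G', 'Q487N', 'S353V', 'T529L']
  At Lambda: gained ['W317D', 'W961M', 'S211D'] -> total ['E450D', 'E629G', 'Q487N', 'S211D', 'S353V', 'T529L', 'W317D', 'W961M']
Mutations(Lambda) = ['E450D', 'E629G', 'Q487N', 'S211D', 'S353V', 'T529L', 'W317D', 'W961M']
Intersection: ['E450D', 'E629G', 'K321V', 'Q487N', 'R555Y', 'S353V', 'T529L', 'T676A'] ∩ ['E450D', 'E629G', 'Q487N', 'S211D', 'S353V', 'T529L', 'W317D', 'W961M'] = ['E450D', 'E629G', 'Q487N', 'S353V', 'T529L']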